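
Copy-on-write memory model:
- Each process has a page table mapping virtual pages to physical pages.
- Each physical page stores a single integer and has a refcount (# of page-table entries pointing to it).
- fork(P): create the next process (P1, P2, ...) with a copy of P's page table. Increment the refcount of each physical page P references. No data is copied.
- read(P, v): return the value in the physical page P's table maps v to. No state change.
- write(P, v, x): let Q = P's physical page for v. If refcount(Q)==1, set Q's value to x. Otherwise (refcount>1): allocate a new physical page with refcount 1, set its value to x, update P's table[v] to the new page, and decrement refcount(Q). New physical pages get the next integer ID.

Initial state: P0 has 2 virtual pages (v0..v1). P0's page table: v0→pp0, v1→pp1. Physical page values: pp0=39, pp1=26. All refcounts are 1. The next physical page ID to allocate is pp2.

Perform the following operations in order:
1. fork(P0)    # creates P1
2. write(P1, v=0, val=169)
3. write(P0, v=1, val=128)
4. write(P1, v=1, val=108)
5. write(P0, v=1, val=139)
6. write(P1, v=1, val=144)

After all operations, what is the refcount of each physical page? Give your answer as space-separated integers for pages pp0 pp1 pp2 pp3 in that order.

Op 1: fork(P0) -> P1. 2 ppages; refcounts: pp0:2 pp1:2
Op 2: write(P1, v0, 169). refcount(pp0)=2>1 -> COPY to pp2. 3 ppages; refcounts: pp0:1 pp1:2 pp2:1
Op 3: write(P0, v1, 128). refcount(pp1)=2>1 -> COPY to pp3. 4 ppages; refcounts: pp0:1 pp1:1 pp2:1 pp3:1
Op 4: write(P1, v1, 108). refcount(pp1)=1 -> write in place. 4 ppages; refcounts: pp0:1 pp1:1 pp2:1 pp3:1
Op 5: write(P0, v1, 139). refcount(pp3)=1 -> write in place. 4 ppages; refcounts: pp0:1 pp1:1 pp2:1 pp3:1
Op 6: write(P1, v1, 144). refcount(pp1)=1 -> write in place. 4 ppages; refcounts: pp0:1 pp1:1 pp2:1 pp3:1

Answer: 1 1 1 1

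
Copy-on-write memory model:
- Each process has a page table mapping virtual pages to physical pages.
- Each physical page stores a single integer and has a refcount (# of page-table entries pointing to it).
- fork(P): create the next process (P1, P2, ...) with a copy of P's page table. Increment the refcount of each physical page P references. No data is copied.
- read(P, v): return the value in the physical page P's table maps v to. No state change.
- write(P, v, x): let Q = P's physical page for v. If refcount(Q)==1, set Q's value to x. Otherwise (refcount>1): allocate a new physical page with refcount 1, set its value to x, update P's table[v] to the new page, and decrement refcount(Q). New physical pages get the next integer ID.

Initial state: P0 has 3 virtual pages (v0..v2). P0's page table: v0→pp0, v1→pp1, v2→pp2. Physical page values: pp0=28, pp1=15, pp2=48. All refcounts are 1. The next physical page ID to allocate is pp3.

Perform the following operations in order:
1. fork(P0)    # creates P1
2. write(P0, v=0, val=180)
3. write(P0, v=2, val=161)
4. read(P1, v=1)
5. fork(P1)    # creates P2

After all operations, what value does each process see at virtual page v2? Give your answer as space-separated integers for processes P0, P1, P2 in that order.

Op 1: fork(P0) -> P1. 3 ppages; refcounts: pp0:2 pp1:2 pp2:2
Op 2: write(P0, v0, 180). refcount(pp0)=2>1 -> COPY to pp3. 4 ppages; refcounts: pp0:1 pp1:2 pp2:2 pp3:1
Op 3: write(P0, v2, 161). refcount(pp2)=2>1 -> COPY to pp4. 5 ppages; refcounts: pp0:1 pp1:2 pp2:1 pp3:1 pp4:1
Op 4: read(P1, v1) -> 15. No state change.
Op 5: fork(P1) -> P2. 5 ppages; refcounts: pp0:2 pp1:3 pp2:2 pp3:1 pp4:1
P0: v2 -> pp4 = 161
P1: v2 -> pp2 = 48
P2: v2 -> pp2 = 48

Answer: 161 48 48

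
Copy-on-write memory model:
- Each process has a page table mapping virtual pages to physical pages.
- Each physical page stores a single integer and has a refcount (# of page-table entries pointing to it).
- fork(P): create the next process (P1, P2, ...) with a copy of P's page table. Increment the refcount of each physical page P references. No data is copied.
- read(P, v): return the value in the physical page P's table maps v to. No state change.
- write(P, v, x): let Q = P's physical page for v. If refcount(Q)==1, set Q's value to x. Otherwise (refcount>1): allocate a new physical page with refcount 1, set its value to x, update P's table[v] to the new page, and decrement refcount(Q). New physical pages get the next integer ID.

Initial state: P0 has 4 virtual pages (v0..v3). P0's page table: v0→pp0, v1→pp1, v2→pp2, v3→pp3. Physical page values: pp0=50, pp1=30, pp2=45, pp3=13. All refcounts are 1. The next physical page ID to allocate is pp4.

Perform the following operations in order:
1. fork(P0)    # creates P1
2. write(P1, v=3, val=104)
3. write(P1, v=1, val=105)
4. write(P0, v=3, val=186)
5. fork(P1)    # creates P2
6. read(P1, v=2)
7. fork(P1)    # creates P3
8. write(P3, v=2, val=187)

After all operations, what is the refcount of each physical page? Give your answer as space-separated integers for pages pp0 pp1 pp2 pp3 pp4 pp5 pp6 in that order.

Answer: 4 1 3 1 3 3 1

Derivation:
Op 1: fork(P0) -> P1. 4 ppages; refcounts: pp0:2 pp1:2 pp2:2 pp3:2
Op 2: write(P1, v3, 104). refcount(pp3)=2>1 -> COPY to pp4. 5 ppages; refcounts: pp0:2 pp1:2 pp2:2 pp3:1 pp4:1
Op 3: write(P1, v1, 105). refcount(pp1)=2>1 -> COPY to pp5. 6 ppages; refcounts: pp0:2 pp1:1 pp2:2 pp3:1 pp4:1 pp5:1
Op 4: write(P0, v3, 186). refcount(pp3)=1 -> write in place. 6 ppages; refcounts: pp0:2 pp1:1 pp2:2 pp3:1 pp4:1 pp5:1
Op 5: fork(P1) -> P2. 6 ppages; refcounts: pp0:3 pp1:1 pp2:3 pp3:1 pp4:2 pp5:2
Op 6: read(P1, v2) -> 45. No state change.
Op 7: fork(P1) -> P3. 6 ppages; refcounts: pp0:4 pp1:1 pp2:4 pp3:1 pp4:3 pp5:3
Op 8: write(P3, v2, 187). refcount(pp2)=4>1 -> COPY to pp6. 7 ppages; refcounts: pp0:4 pp1:1 pp2:3 pp3:1 pp4:3 pp5:3 pp6:1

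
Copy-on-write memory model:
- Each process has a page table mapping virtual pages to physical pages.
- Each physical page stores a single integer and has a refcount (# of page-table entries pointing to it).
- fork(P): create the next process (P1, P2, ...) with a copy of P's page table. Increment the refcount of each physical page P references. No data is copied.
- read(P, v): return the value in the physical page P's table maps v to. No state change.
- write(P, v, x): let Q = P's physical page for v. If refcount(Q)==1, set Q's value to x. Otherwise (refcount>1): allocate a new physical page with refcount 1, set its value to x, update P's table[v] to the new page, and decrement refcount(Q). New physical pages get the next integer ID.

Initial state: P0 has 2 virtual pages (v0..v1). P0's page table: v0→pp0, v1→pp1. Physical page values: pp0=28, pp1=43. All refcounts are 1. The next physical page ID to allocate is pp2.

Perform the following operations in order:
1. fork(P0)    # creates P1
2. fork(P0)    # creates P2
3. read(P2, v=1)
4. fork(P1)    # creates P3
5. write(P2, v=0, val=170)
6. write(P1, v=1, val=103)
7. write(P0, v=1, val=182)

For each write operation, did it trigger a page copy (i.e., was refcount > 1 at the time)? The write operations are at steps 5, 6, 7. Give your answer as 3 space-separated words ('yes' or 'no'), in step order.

Op 1: fork(P0) -> P1. 2 ppages; refcounts: pp0:2 pp1:2
Op 2: fork(P0) -> P2. 2 ppages; refcounts: pp0:3 pp1:3
Op 3: read(P2, v1) -> 43. No state change.
Op 4: fork(P1) -> P3. 2 ppages; refcounts: pp0:4 pp1:4
Op 5: write(P2, v0, 170). refcount(pp0)=4>1 -> COPY to pp2. 3 ppages; refcounts: pp0:3 pp1:4 pp2:1
Op 6: write(P1, v1, 103). refcount(pp1)=4>1 -> COPY to pp3. 4 ppages; refcounts: pp0:3 pp1:3 pp2:1 pp3:1
Op 7: write(P0, v1, 182). refcount(pp1)=3>1 -> COPY to pp4. 5 ppages; refcounts: pp0:3 pp1:2 pp2:1 pp3:1 pp4:1

yes yes yes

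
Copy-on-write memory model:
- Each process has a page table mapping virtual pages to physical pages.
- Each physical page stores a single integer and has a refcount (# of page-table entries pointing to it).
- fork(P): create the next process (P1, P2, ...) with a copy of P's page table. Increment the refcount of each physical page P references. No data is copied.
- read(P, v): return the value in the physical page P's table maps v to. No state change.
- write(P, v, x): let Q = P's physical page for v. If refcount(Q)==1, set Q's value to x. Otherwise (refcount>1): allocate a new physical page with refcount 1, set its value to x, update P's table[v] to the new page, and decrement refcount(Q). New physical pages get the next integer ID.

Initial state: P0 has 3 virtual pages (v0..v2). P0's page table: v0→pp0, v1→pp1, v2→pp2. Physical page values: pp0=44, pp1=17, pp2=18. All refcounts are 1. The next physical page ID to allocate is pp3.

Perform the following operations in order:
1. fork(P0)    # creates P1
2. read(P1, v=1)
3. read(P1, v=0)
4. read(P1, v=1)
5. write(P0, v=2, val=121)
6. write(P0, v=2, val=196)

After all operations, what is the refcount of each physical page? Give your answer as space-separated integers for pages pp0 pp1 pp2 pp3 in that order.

Op 1: fork(P0) -> P1. 3 ppages; refcounts: pp0:2 pp1:2 pp2:2
Op 2: read(P1, v1) -> 17. No state change.
Op 3: read(P1, v0) -> 44. No state change.
Op 4: read(P1, v1) -> 17. No state change.
Op 5: write(P0, v2, 121). refcount(pp2)=2>1 -> COPY to pp3. 4 ppages; refcounts: pp0:2 pp1:2 pp2:1 pp3:1
Op 6: write(P0, v2, 196). refcount(pp3)=1 -> write in place. 4 ppages; refcounts: pp0:2 pp1:2 pp2:1 pp3:1

Answer: 2 2 1 1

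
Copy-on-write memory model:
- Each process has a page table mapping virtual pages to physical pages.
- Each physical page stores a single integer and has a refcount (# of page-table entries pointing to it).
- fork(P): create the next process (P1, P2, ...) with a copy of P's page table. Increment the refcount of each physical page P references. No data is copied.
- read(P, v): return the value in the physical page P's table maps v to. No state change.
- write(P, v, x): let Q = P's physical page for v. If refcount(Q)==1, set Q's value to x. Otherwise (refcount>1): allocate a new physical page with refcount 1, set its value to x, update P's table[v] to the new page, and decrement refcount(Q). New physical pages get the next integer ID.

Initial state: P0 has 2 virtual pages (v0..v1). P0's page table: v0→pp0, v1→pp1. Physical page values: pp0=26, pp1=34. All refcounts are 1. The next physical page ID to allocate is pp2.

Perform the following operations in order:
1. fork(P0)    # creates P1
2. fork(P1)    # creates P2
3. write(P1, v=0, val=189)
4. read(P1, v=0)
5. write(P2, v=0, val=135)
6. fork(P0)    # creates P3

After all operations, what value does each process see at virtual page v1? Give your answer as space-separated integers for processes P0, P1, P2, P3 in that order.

Op 1: fork(P0) -> P1. 2 ppages; refcounts: pp0:2 pp1:2
Op 2: fork(P1) -> P2. 2 ppages; refcounts: pp0:3 pp1:3
Op 3: write(P1, v0, 189). refcount(pp0)=3>1 -> COPY to pp2. 3 ppages; refcounts: pp0:2 pp1:3 pp2:1
Op 4: read(P1, v0) -> 189. No state change.
Op 5: write(P2, v0, 135). refcount(pp0)=2>1 -> COPY to pp3. 4 ppages; refcounts: pp0:1 pp1:3 pp2:1 pp3:1
Op 6: fork(P0) -> P3. 4 ppages; refcounts: pp0:2 pp1:4 pp2:1 pp3:1
P0: v1 -> pp1 = 34
P1: v1 -> pp1 = 34
P2: v1 -> pp1 = 34
P3: v1 -> pp1 = 34

Answer: 34 34 34 34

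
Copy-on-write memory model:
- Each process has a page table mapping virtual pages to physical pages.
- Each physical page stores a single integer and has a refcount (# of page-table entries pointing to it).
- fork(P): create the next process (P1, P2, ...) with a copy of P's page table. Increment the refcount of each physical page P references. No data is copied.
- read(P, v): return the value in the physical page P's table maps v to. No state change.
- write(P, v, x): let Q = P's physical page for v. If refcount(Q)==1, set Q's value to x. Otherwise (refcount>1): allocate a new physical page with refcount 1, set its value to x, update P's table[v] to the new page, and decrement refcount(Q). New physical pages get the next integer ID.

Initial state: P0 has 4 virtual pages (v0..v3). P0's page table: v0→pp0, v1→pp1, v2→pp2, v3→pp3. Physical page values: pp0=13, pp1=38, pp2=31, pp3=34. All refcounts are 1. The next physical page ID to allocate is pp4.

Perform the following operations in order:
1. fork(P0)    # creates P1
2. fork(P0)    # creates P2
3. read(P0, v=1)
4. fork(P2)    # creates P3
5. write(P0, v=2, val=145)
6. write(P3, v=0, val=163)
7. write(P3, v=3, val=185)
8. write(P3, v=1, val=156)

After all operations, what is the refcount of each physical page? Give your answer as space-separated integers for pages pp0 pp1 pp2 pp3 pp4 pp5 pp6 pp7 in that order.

Answer: 3 3 3 3 1 1 1 1

Derivation:
Op 1: fork(P0) -> P1. 4 ppages; refcounts: pp0:2 pp1:2 pp2:2 pp3:2
Op 2: fork(P0) -> P2. 4 ppages; refcounts: pp0:3 pp1:3 pp2:3 pp3:3
Op 3: read(P0, v1) -> 38. No state change.
Op 4: fork(P2) -> P3. 4 ppages; refcounts: pp0:4 pp1:4 pp2:4 pp3:4
Op 5: write(P0, v2, 145). refcount(pp2)=4>1 -> COPY to pp4. 5 ppages; refcounts: pp0:4 pp1:4 pp2:3 pp3:4 pp4:1
Op 6: write(P3, v0, 163). refcount(pp0)=4>1 -> COPY to pp5. 6 ppages; refcounts: pp0:3 pp1:4 pp2:3 pp3:4 pp4:1 pp5:1
Op 7: write(P3, v3, 185). refcount(pp3)=4>1 -> COPY to pp6. 7 ppages; refcounts: pp0:3 pp1:4 pp2:3 pp3:3 pp4:1 pp5:1 pp6:1
Op 8: write(P3, v1, 156). refcount(pp1)=4>1 -> COPY to pp7. 8 ppages; refcounts: pp0:3 pp1:3 pp2:3 pp3:3 pp4:1 pp5:1 pp6:1 pp7:1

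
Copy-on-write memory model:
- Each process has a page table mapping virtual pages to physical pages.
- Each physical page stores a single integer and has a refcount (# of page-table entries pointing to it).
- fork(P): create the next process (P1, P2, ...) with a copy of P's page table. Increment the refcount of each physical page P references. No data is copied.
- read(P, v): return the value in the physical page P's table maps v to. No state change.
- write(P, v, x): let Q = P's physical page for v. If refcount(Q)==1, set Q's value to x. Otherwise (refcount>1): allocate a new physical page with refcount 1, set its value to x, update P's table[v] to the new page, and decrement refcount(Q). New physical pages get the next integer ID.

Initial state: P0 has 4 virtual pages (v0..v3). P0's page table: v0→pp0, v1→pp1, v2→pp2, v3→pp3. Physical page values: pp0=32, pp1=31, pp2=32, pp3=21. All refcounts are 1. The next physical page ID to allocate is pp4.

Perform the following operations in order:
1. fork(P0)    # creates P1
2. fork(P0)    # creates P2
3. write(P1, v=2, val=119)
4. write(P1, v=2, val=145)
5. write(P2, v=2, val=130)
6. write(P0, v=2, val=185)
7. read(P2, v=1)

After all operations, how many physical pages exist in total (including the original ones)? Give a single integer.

Answer: 6

Derivation:
Op 1: fork(P0) -> P1. 4 ppages; refcounts: pp0:2 pp1:2 pp2:2 pp3:2
Op 2: fork(P0) -> P2. 4 ppages; refcounts: pp0:3 pp1:3 pp2:3 pp3:3
Op 3: write(P1, v2, 119). refcount(pp2)=3>1 -> COPY to pp4. 5 ppages; refcounts: pp0:3 pp1:3 pp2:2 pp3:3 pp4:1
Op 4: write(P1, v2, 145). refcount(pp4)=1 -> write in place. 5 ppages; refcounts: pp0:3 pp1:3 pp2:2 pp3:3 pp4:1
Op 5: write(P2, v2, 130). refcount(pp2)=2>1 -> COPY to pp5. 6 ppages; refcounts: pp0:3 pp1:3 pp2:1 pp3:3 pp4:1 pp5:1
Op 6: write(P0, v2, 185). refcount(pp2)=1 -> write in place. 6 ppages; refcounts: pp0:3 pp1:3 pp2:1 pp3:3 pp4:1 pp5:1
Op 7: read(P2, v1) -> 31. No state change.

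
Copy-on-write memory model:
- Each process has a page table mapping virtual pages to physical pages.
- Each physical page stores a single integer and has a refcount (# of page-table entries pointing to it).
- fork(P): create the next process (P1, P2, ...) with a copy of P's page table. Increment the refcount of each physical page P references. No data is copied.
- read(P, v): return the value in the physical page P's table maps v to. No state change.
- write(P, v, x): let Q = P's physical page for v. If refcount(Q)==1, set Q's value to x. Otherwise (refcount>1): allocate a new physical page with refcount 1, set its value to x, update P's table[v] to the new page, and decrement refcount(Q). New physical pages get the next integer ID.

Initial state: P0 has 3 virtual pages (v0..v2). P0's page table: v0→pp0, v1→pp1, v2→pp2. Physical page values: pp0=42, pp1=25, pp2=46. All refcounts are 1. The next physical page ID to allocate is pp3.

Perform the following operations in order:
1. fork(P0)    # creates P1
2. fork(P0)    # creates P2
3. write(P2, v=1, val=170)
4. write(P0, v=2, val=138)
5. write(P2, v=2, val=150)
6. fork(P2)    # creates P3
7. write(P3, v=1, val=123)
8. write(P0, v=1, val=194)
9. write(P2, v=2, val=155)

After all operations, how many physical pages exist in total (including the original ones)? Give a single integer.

Op 1: fork(P0) -> P1. 3 ppages; refcounts: pp0:2 pp1:2 pp2:2
Op 2: fork(P0) -> P2. 3 ppages; refcounts: pp0:3 pp1:3 pp2:3
Op 3: write(P2, v1, 170). refcount(pp1)=3>1 -> COPY to pp3. 4 ppages; refcounts: pp0:3 pp1:2 pp2:3 pp3:1
Op 4: write(P0, v2, 138). refcount(pp2)=3>1 -> COPY to pp4. 5 ppages; refcounts: pp0:3 pp1:2 pp2:2 pp3:1 pp4:1
Op 5: write(P2, v2, 150). refcount(pp2)=2>1 -> COPY to pp5. 6 ppages; refcounts: pp0:3 pp1:2 pp2:1 pp3:1 pp4:1 pp5:1
Op 6: fork(P2) -> P3. 6 ppages; refcounts: pp0:4 pp1:2 pp2:1 pp3:2 pp4:1 pp5:2
Op 7: write(P3, v1, 123). refcount(pp3)=2>1 -> COPY to pp6. 7 ppages; refcounts: pp0:4 pp1:2 pp2:1 pp3:1 pp4:1 pp5:2 pp6:1
Op 8: write(P0, v1, 194). refcount(pp1)=2>1 -> COPY to pp7. 8 ppages; refcounts: pp0:4 pp1:1 pp2:1 pp3:1 pp4:1 pp5:2 pp6:1 pp7:1
Op 9: write(P2, v2, 155). refcount(pp5)=2>1 -> COPY to pp8. 9 ppages; refcounts: pp0:4 pp1:1 pp2:1 pp3:1 pp4:1 pp5:1 pp6:1 pp7:1 pp8:1

Answer: 9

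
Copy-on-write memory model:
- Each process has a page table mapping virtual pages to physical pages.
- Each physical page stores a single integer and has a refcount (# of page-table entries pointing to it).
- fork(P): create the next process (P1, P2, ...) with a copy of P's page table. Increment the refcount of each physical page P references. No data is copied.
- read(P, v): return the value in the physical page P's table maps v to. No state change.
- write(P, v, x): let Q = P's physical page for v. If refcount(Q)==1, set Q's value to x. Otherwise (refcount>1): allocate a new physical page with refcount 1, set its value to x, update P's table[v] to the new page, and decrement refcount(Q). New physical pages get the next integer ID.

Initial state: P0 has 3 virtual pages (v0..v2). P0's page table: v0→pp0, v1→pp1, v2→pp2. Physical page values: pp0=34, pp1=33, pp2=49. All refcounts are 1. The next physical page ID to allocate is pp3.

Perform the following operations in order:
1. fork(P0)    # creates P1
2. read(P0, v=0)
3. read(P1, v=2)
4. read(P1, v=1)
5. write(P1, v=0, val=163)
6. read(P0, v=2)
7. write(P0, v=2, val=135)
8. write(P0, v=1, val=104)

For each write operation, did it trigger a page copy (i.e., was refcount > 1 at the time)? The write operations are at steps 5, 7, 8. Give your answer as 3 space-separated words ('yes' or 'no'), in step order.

Op 1: fork(P0) -> P1. 3 ppages; refcounts: pp0:2 pp1:2 pp2:2
Op 2: read(P0, v0) -> 34. No state change.
Op 3: read(P1, v2) -> 49. No state change.
Op 4: read(P1, v1) -> 33. No state change.
Op 5: write(P1, v0, 163). refcount(pp0)=2>1 -> COPY to pp3. 4 ppages; refcounts: pp0:1 pp1:2 pp2:2 pp3:1
Op 6: read(P0, v2) -> 49. No state change.
Op 7: write(P0, v2, 135). refcount(pp2)=2>1 -> COPY to pp4. 5 ppages; refcounts: pp0:1 pp1:2 pp2:1 pp3:1 pp4:1
Op 8: write(P0, v1, 104). refcount(pp1)=2>1 -> COPY to pp5. 6 ppages; refcounts: pp0:1 pp1:1 pp2:1 pp3:1 pp4:1 pp5:1

yes yes yes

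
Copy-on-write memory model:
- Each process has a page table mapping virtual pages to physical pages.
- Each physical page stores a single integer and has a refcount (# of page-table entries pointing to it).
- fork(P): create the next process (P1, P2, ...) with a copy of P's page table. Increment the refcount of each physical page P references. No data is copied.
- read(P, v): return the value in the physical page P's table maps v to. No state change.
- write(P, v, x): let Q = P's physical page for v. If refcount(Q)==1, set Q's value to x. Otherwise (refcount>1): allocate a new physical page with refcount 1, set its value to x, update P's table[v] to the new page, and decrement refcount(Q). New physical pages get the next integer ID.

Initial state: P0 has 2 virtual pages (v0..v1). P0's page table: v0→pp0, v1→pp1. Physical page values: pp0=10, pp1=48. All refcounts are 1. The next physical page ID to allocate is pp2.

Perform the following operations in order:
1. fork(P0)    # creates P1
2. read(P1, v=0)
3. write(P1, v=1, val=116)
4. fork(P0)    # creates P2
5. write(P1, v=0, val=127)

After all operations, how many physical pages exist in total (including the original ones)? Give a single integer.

Op 1: fork(P0) -> P1. 2 ppages; refcounts: pp0:2 pp1:2
Op 2: read(P1, v0) -> 10. No state change.
Op 3: write(P1, v1, 116). refcount(pp1)=2>1 -> COPY to pp2. 3 ppages; refcounts: pp0:2 pp1:1 pp2:1
Op 4: fork(P0) -> P2. 3 ppages; refcounts: pp0:3 pp1:2 pp2:1
Op 5: write(P1, v0, 127). refcount(pp0)=3>1 -> COPY to pp3. 4 ppages; refcounts: pp0:2 pp1:2 pp2:1 pp3:1

Answer: 4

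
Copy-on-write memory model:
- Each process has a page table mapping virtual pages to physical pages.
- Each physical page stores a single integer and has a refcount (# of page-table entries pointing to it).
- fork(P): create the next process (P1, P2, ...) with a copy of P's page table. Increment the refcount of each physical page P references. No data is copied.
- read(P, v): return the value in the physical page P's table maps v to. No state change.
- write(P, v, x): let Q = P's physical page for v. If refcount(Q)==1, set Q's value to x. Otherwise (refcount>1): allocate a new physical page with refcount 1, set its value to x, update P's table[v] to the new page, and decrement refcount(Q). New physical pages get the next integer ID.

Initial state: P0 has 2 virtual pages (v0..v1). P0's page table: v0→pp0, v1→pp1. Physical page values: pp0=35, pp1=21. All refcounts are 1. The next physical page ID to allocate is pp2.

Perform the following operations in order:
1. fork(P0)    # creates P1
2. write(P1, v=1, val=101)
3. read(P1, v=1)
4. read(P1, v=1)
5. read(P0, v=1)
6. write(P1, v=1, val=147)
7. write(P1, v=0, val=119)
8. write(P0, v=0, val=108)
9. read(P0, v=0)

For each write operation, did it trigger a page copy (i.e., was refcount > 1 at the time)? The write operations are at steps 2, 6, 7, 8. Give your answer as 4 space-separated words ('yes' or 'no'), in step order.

Op 1: fork(P0) -> P1. 2 ppages; refcounts: pp0:2 pp1:2
Op 2: write(P1, v1, 101). refcount(pp1)=2>1 -> COPY to pp2. 3 ppages; refcounts: pp0:2 pp1:1 pp2:1
Op 3: read(P1, v1) -> 101. No state change.
Op 4: read(P1, v1) -> 101. No state change.
Op 5: read(P0, v1) -> 21. No state change.
Op 6: write(P1, v1, 147). refcount(pp2)=1 -> write in place. 3 ppages; refcounts: pp0:2 pp1:1 pp2:1
Op 7: write(P1, v0, 119). refcount(pp0)=2>1 -> COPY to pp3. 4 ppages; refcounts: pp0:1 pp1:1 pp2:1 pp3:1
Op 8: write(P0, v0, 108). refcount(pp0)=1 -> write in place. 4 ppages; refcounts: pp0:1 pp1:1 pp2:1 pp3:1
Op 9: read(P0, v0) -> 108. No state change.

yes no yes no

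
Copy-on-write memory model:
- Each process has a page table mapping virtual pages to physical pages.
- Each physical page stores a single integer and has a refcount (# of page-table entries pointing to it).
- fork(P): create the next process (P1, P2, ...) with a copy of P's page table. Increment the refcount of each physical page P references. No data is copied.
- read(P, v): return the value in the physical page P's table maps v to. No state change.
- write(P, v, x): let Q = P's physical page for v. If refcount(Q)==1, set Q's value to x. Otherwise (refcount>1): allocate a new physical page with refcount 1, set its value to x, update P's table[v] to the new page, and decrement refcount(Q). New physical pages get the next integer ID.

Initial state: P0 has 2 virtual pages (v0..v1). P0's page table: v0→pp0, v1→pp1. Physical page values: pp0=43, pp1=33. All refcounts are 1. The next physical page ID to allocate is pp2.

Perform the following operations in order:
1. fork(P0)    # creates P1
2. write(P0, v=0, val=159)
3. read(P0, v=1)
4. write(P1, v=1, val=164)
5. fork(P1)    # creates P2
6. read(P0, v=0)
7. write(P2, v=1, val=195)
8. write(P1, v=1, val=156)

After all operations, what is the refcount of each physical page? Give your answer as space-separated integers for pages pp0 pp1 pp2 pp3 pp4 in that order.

Op 1: fork(P0) -> P1. 2 ppages; refcounts: pp0:2 pp1:2
Op 2: write(P0, v0, 159). refcount(pp0)=2>1 -> COPY to pp2. 3 ppages; refcounts: pp0:1 pp1:2 pp2:1
Op 3: read(P0, v1) -> 33. No state change.
Op 4: write(P1, v1, 164). refcount(pp1)=2>1 -> COPY to pp3. 4 ppages; refcounts: pp0:1 pp1:1 pp2:1 pp3:1
Op 5: fork(P1) -> P2. 4 ppages; refcounts: pp0:2 pp1:1 pp2:1 pp3:2
Op 6: read(P0, v0) -> 159. No state change.
Op 7: write(P2, v1, 195). refcount(pp3)=2>1 -> COPY to pp4. 5 ppages; refcounts: pp0:2 pp1:1 pp2:1 pp3:1 pp4:1
Op 8: write(P1, v1, 156). refcount(pp3)=1 -> write in place. 5 ppages; refcounts: pp0:2 pp1:1 pp2:1 pp3:1 pp4:1

Answer: 2 1 1 1 1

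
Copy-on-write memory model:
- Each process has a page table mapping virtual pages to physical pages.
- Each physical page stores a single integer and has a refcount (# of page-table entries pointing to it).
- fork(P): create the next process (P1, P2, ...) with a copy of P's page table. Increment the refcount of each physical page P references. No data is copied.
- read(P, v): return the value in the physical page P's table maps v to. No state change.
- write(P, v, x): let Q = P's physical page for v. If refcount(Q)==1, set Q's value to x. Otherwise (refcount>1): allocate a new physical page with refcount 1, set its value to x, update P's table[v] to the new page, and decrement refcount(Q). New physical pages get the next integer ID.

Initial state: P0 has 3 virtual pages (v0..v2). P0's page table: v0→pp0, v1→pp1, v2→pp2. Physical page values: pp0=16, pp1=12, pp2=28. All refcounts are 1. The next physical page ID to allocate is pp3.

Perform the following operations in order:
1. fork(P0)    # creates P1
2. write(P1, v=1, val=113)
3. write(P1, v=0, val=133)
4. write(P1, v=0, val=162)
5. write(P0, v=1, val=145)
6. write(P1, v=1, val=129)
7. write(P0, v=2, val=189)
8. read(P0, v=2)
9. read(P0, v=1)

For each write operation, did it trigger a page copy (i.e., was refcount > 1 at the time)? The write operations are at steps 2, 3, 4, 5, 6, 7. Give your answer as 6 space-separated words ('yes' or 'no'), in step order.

Op 1: fork(P0) -> P1. 3 ppages; refcounts: pp0:2 pp1:2 pp2:2
Op 2: write(P1, v1, 113). refcount(pp1)=2>1 -> COPY to pp3. 4 ppages; refcounts: pp0:2 pp1:1 pp2:2 pp3:1
Op 3: write(P1, v0, 133). refcount(pp0)=2>1 -> COPY to pp4. 5 ppages; refcounts: pp0:1 pp1:1 pp2:2 pp3:1 pp4:1
Op 4: write(P1, v0, 162). refcount(pp4)=1 -> write in place. 5 ppages; refcounts: pp0:1 pp1:1 pp2:2 pp3:1 pp4:1
Op 5: write(P0, v1, 145). refcount(pp1)=1 -> write in place. 5 ppages; refcounts: pp0:1 pp1:1 pp2:2 pp3:1 pp4:1
Op 6: write(P1, v1, 129). refcount(pp3)=1 -> write in place. 5 ppages; refcounts: pp0:1 pp1:1 pp2:2 pp3:1 pp4:1
Op 7: write(P0, v2, 189). refcount(pp2)=2>1 -> COPY to pp5. 6 ppages; refcounts: pp0:1 pp1:1 pp2:1 pp3:1 pp4:1 pp5:1
Op 8: read(P0, v2) -> 189. No state change.
Op 9: read(P0, v1) -> 145. No state change.

yes yes no no no yes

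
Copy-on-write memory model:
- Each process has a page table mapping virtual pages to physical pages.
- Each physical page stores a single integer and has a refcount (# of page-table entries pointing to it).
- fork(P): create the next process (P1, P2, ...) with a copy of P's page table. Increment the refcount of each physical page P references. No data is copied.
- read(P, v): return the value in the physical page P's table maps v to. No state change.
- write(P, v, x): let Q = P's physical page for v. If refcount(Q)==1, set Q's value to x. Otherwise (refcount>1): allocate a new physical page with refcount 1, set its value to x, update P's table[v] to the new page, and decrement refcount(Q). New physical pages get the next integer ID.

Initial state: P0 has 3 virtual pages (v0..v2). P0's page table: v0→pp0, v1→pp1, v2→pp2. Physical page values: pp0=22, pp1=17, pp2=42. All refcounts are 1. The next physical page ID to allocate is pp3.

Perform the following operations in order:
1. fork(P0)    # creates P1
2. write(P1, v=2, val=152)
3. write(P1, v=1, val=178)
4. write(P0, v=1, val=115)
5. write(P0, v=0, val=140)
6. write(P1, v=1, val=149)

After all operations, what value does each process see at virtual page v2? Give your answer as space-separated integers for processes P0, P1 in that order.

Op 1: fork(P0) -> P1. 3 ppages; refcounts: pp0:2 pp1:2 pp2:2
Op 2: write(P1, v2, 152). refcount(pp2)=2>1 -> COPY to pp3. 4 ppages; refcounts: pp0:2 pp1:2 pp2:1 pp3:1
Op 3: write(P1, v1, 178). refcount(pp1)=2>1 -> COPY to pp4. 5 ppages; refcounts: pp0:2 pp1:1 pp2:1 pp3:1 pp4:1
Op 4: write(P0, v1, 115). refcount(pp1)=1 -> write in place. 5 ppages; refcounts: pp0:2 pp1:1 pp2:1 pp3:1 pp4:1
Op 5: write(P0, v0, 140). refcount(pp0)=2>1 -> COPY to pp5. 6 ppages; refcounts: pp0:1 pp1:1 pp2:1 pp3:1 pp4:1 pp5:1
Op 6: write(P1, v1, 149). refcount(pp4)=1 -> write in place. 6 ppages; refcounts: pp0:1 pp1:1 pp2:1 pp3:1 pp4:1 pp5:1
P0: v2 -> pp2 = 42
P1: v2 -> pp3 = 152

Answer: 42 152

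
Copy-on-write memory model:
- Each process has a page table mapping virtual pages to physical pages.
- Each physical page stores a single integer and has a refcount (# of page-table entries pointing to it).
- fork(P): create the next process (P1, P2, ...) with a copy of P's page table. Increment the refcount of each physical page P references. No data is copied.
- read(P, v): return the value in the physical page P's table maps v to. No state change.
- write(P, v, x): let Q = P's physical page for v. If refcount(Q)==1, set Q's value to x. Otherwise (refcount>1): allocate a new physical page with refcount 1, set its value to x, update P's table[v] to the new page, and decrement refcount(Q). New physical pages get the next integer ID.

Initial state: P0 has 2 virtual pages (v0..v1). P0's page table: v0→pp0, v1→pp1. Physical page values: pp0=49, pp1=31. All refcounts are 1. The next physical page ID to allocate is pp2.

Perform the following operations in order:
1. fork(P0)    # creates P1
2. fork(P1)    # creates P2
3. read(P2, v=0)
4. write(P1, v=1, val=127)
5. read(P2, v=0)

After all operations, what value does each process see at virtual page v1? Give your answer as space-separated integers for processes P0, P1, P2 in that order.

Op 1: fork(P0) -> P1. 2 ppages; refcounts: pp0:2 pp1:2
Op 2: fork(P1) -> P2. 2 ppages; refcounts: pp0:3 pp1:3
Op 3: read(P2, v0) -> 49. No state change.
Op 4: write(P1, v1, 127). refcount(pp1)=3>1 -> COPY to pp2. 3 ppages; refcounts: pp0:3 pp1:2 pp2:1
Op 5: read(P2, v0) -> 49. No state change.
P0: v1 -> pp1 = 31
P1: v1 -> pp2 = 127
P2: v1 -> pp1 = 31

Answer: 31 127 31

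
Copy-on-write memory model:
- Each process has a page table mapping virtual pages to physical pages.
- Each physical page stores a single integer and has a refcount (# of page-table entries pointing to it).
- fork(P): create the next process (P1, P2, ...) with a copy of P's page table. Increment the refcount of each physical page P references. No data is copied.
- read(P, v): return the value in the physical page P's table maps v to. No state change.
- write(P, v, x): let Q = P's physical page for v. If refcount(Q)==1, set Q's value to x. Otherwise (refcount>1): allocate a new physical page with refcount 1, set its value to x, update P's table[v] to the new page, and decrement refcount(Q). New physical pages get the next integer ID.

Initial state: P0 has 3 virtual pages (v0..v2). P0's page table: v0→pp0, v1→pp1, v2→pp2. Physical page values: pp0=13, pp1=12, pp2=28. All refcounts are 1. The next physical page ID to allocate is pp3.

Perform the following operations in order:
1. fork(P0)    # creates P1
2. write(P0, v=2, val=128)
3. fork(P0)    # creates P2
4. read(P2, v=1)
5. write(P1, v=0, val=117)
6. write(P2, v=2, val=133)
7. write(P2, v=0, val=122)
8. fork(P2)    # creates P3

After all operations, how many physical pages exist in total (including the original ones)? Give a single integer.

Op 1: fork(P0) -> P1. 3 ppages; refcounts: pp0:2 pp1:2 pp2:2
Op 2: write(P0, v2, 128). refcount(pp2)=2>1 -> COPY to pp3. 4 ppages; refcounts: pp0:2 pp1:2 pp2:1 pp3:1
Op 3: fork(P0) -> P2. 4 ppages; refcounts: pp0:3 pp1:3 pp2:1 pp3:2
Op 4: read(P2, v1) -> 12. No state change.
Op 5: write(P1, v0, 117). refcount(pp0)=3>1 -> COPY to pp4. 5 ppages; refcounts: pp0:2 pp1:3 pp2:1 pp3:2 pp4:1
Op 6: write(P2, v2, 133). refcount(pp3)=2>1 -> COPY to pp5. 6 ppages; refcounts: pp0:2 pp1:3 pp2:1 pp3:1 pp4:1 pp5:1
Op 7: write(P2, v0, 122). refcount(pp0)=2>1 -> COPY to pp6. 7 ppages; refcounts: pp0:1 pp1:3 pp2:1 pp3:1 pp4:1 pp5:1 pp6:1
Op 8: fork(P2) -> P3. 7 ppages; refcounts: pp0:1 pp1:4 pp2:1 pp3:1 pp4:1 pp5:2 pp6:2

Answer: 7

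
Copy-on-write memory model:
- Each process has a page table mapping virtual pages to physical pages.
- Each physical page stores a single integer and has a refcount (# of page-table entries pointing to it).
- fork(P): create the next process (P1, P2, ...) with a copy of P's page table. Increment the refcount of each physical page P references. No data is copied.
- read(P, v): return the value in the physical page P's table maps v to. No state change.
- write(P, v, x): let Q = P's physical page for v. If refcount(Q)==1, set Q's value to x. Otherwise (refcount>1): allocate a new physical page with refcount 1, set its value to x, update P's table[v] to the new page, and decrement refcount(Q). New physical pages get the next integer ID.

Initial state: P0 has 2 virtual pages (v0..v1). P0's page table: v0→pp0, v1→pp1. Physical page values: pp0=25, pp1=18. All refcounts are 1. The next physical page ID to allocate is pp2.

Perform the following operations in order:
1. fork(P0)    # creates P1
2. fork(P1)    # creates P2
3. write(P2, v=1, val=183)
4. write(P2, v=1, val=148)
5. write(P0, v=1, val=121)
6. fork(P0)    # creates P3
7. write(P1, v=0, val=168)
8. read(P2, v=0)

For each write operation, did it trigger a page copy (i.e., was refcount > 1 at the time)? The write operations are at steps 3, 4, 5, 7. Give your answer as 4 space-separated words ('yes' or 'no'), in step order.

Op 1: fork(P0) -> P1. 2 ppages; refcounts: pp0:2 pp1:2
Op 2: fork(P1) -> P2. 2 ppages; refcounts: pp0:3 pp1:3
Op 3: write(P2, v1, 183). refcount(pp1)=3>1 -> COPY to pp2. 3 ppages; refcounts: pp0:3 pp1:2 pp2:1
Op 4: write(P2, v1, 148). refcount(pp2)=1 -> write in place. 3 ppages; refcounts: pp0:3 pp1:2 pp2:1
Op 5: write(P0, v1, 121). refcount(pp1)=2>1 -> COPY to pp3. 4 ppages; refcounts: pp0:3 pp1:1 pp2:1 pp3:1
Op 6: fork(P0) -> P3. 4 ppages; refcounts: pp0:4 pp1:1 pp2:1 pp3:2
Op 7: write(P1, v0, 168). refcount(pp0)=4>1 -> COPY to pp4. 5 ppages; refcounts: pp0:3 pp1:1 pp2:1 pp3:2 pp4:1
Op 8: read(P2, v0) -> 25. No state change.

yes no yes yes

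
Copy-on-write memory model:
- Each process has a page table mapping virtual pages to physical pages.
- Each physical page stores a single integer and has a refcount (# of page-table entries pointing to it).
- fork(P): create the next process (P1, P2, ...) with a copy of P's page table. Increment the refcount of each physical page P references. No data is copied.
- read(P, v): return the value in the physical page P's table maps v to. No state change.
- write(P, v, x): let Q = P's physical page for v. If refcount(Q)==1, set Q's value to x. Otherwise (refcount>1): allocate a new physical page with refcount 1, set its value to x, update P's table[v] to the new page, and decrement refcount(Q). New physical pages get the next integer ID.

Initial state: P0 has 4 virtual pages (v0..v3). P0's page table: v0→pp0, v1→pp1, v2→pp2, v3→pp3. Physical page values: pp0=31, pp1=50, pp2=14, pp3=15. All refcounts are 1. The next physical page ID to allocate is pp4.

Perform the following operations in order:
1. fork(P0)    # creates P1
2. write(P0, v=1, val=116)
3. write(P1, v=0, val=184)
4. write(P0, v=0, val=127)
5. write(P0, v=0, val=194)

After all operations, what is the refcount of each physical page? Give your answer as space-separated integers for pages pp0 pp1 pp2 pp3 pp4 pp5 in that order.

Answer: 1 1 2 2 1 1

Derivation:
Op 1: fork(P0) -> P1. 4 ppages; refcounts: pp0:2 pp1:2 pp2:2 pp3:2
Op 2: write(P0, v1, 116). refcount(pp1)=2>1 -> COPY to pp4. 5 ppages; refcounts: pp0:2 pp1:1 pp2:2 pp3:2 pp4:1
Op 3: write(P1, v0, 184). refcount(pp0)=2>1 -> COPY to pp5. 6 ppages; refcounts: pp0:1 pp1:1 pp2:2 pp3:2 pp4:1 pp5:1
Op 4: write(P0, v0, 127). refcount(pp0)=1 -> write in place. 6 ppages; refcounts: pp0:1 pp1:1 pp2:2 pp3:2 pp4:1 pp5:1
Op 5: write(P0, v0, 194). refcount(pp0)=1 -> write in place. 6 ppages; refcounts: pp0:1 pp1:1 pp2:2 pp3:2 pp4:1 pp5:1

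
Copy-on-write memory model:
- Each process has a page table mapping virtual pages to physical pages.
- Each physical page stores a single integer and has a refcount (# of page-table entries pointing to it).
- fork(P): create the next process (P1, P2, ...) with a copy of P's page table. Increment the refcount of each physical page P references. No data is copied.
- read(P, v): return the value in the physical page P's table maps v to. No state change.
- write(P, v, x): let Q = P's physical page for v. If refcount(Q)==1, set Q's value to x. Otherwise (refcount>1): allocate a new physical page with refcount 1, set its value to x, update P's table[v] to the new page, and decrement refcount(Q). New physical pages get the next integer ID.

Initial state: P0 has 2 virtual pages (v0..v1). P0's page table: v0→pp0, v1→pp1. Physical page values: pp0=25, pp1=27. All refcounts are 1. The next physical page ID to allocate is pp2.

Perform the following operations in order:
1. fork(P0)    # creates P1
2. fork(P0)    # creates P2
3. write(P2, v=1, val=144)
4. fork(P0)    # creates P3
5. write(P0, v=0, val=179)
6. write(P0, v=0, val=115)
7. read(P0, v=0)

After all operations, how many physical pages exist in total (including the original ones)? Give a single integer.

Op 1: fork(P0) -> P1. 2 ppages; refcounts: pp0:2 pp1:2
Op 2: fork(P0) -> P2. 2 ppages; refcounts: pp0:3 pp1:3
Op 3: write(P2, v1, 144). refcount(pp1)=3>1 -> COPY to pp2. 3 ppages; refcounts: pp0:3 pp1:2 pp2:1
Op 4: fork(P0) -> P3. 3 ppages; refcounts: pp0:4 pp1:3 pp2:1
Op 5: write(P0, v0, 179). refcount(pp0)=4>1 -> COPY to pp3. 4 ppages; refcounts: pp0:3 pp1:3 pp2:1 pp3:1
Op 6: write(P0, v0, 115). refcount(pp3)=1 -> write in place. 4 ppages; refcounts: pp0:3 pp1:3 pp2:1 pp3:1
Op 7: read(P0, v0) -> 115. No state change.

Answer: 4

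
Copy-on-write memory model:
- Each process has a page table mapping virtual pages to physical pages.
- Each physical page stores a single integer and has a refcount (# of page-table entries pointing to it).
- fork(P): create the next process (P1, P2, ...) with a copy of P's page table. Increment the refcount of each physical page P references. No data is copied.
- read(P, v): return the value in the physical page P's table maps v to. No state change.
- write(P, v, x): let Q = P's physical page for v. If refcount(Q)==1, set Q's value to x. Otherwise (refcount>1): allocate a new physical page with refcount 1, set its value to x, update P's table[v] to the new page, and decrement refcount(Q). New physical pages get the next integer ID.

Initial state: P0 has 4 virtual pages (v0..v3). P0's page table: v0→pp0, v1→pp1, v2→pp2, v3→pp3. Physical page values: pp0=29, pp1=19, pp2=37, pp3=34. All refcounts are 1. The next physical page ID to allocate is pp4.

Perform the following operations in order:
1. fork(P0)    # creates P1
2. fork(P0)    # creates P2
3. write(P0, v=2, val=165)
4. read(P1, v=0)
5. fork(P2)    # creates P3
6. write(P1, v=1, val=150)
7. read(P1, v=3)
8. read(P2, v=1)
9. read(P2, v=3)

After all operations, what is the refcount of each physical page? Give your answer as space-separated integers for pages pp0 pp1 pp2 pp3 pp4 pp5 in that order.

Op 1: fork(P0) -> P1. 4 ppages; refcounts: pp0:2 pp1:2 pp2:2 pp3:2
Op 2: fork(P0) -> P2. 4 ppages; refcounts: pp0:3 pp1:3 pp2:3 pp3:3
Op 3: write(P0, v2, 165). refcount(pp2)=3>1 -> COPY to pp4. 5 ppages; refcounts: pp0:3 pp1:3 pp2:2 pp3:3 pp4:1
Op 4: read(P1, v0) -> 29. No state change.
Op 5: fork(P2) -> P3. 5 ppages; refcounts: pp0:4 pp1:4 pp2:3 pp3:4 pp4:1
Op 6: write(P1, v1, 150). refcount(pp1)=4>1 -> COPY to pp5. 6 ppages; refcounts: pp0:4 pp1:3 pp2:3 pp3:4 pp4:1 pp5:1
Op 7: read(P1, v3) -> 34. No state change.
Op 8: read(P2, v1) -> 19. No state change.
Op 9: read(P2, v3) -> 34. No state change.

Answer: 4 3 3 4 1 1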